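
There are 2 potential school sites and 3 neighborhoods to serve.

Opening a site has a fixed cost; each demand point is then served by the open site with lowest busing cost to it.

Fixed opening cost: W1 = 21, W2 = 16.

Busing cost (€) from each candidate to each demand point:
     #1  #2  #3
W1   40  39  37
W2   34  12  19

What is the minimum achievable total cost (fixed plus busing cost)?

Open {W2}: assign each demand point to its cheapest open site.
  #1→W2 34, #2→W2 12, #3→W2 19
  busing cost 65, fixed 16 → total 81.
Compare {W1, W2}: busing cost 65 + fixed 37 = 102.
Compare {W1}: busing cost 116 + fixed 21 = 137.

81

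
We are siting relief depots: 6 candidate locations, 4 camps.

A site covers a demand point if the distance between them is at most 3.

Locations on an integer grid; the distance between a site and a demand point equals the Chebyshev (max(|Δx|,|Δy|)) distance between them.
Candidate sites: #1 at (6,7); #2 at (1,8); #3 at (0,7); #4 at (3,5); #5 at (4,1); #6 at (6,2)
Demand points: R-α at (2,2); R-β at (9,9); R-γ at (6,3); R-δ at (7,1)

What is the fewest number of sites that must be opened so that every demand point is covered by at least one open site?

Coverage sets (demand points within 3 of each site):
  #1: {R-β}
  #2: {}
  #3: {}
  #4: {R-α, R-γ}
  #5: {R-α, R-γ, R-δ}
  #6: {R-γ, R-δ}
No single site covers all 4 demand points.
But {#1, #5} covers everything, so the minimum is 2.

2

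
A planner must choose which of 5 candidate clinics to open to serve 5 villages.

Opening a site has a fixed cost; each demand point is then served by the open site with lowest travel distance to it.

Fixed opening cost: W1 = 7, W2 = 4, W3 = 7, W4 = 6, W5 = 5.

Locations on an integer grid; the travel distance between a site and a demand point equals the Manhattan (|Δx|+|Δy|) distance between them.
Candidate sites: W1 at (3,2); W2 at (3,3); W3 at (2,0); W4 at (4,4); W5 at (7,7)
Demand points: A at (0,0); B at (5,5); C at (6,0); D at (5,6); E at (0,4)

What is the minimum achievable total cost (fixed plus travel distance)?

Open {W3, W4}: assign each demand point to its cheapest open site.
  A→W3 2, B→W4 2, C→W3 4, D→W4 3, E→W4 4
  travel distance 15, fixed 13 → total 28.
Compare {W2}: travel distance 25 + fixed 4 = 29.
Compare {W4}: travel distance 23 + fixed 6 = 29.
Compare {W2, W3}: travel distance 19 + fixed 11 = 30.
All other subsets cost ≥ 29. Minimum total cost: 28.

28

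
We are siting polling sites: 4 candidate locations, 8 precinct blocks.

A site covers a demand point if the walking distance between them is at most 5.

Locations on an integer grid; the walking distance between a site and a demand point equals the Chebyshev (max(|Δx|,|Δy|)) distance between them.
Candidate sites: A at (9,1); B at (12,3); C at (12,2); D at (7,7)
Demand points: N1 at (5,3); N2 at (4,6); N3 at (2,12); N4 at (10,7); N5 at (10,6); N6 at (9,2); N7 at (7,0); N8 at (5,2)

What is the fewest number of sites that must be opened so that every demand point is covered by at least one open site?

Coverage sets (demand points within 5 of each site):
  A: {N1, N2, N5, N6, N7, N8}
  B: {N4, N5, N6, N7}
  C: {N4, N5, N6, N7}
  D: {N1, N2, N3, N4, N5, N6, N8}
No single site covers all 8 demand points.
But {A, D} covers everything, so the minimum is 2.

2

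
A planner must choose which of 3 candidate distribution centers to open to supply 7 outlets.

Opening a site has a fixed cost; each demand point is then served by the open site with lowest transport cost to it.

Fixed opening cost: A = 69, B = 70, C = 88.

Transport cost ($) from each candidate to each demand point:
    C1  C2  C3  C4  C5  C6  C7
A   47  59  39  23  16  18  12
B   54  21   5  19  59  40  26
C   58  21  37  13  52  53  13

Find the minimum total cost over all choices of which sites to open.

Open {A, B}: assign each demand point to its cheapest open site.
  C1→A 47, C2→B 21, C3→B 5, C4→B 19, C5→A 16, C6→A 18, C7→A 12
  transport cost 138, fixed 139 → total 277.
Compare {A}: transport cost 214 + fixed 69 = 283.
Compare {B}: transport cost 224 + fixed 70 = 294.
Compare {A, C}: transport cost 164 + fixed 157 = 321.
All other subsets cost ≥ 283. Minimum total cost: 277.

277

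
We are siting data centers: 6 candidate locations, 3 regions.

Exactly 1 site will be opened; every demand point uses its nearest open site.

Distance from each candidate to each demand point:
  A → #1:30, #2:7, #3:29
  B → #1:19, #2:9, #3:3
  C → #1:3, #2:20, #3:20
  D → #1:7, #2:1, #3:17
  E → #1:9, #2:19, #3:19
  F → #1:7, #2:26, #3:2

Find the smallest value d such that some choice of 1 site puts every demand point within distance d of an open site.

Open {D}.
  Farthest demand point is #3 at distance 17 (to D); all others are ≤ 17.
With {B} the worst case is 19.
With {E} the worst case is 19.
No size-1 selection achieves below 17.

17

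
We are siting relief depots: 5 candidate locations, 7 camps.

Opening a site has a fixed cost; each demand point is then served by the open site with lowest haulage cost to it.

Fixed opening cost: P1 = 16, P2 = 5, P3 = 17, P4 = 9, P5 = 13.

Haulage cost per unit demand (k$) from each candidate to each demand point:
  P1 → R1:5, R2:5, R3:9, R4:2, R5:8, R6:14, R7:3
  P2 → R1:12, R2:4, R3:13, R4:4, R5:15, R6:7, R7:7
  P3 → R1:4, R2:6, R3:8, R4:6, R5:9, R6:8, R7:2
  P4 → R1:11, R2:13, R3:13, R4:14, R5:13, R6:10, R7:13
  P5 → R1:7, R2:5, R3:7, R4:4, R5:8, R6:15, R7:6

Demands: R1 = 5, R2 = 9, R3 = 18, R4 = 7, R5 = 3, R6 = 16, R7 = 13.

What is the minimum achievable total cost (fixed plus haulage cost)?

407

Open {P2, P3, P5}: assign each demand point to its cheapest open site.
  R1→P3 5×4=20, R2→P2 9×4=36, R3→P5 18×7=126, R4→P2 7×4=28, R5→P5 3×8=24, R6→P2 16×7=112, R7→P3 13×2=26
  haulage cost 372, fixed 35 → total 407.
Compare {P1, P2, P3, P5}: haulage cost 358 + fixed 51 = 409.
Compare {P1, P2, P5}: haulage cost 376 + fixed 34 = 410.
Compare {P1, P2, P3}: haulage cost 376 + fixed 38 = 414.
All other subsets cost ≥ 409. Minimum total cost: 407.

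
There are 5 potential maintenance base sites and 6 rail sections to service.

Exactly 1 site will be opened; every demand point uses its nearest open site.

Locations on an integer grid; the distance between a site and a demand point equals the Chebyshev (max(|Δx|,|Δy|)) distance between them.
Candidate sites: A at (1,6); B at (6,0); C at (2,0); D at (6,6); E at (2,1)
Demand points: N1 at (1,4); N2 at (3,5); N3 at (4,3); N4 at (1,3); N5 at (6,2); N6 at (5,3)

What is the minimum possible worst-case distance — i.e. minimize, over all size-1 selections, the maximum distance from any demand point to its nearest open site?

Open {E}.
  Farthest demand point is N2 at distance 4 (to E); all others are ≤ 4.
With {A} the worst case is 5.
With {B} the worst case is 5.
No size-1 selection achieves below 4.

4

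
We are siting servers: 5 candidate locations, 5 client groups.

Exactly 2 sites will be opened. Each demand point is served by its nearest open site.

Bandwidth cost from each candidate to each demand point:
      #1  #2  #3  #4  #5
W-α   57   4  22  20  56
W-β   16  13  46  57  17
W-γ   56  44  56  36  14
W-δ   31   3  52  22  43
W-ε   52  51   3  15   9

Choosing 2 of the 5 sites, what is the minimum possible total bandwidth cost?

56

Open {W-β, W-ε}.
  #1→W-β 16, #2→W-β 13, #3→W-ε 3, #4→W-ε 15, #5→W-ε 9  ⇒ total 56.
Compare {W-δ, W-ε}: total 61.
Compare {W-α, W-β}: total 79.
No size-2 selection does better; minimum is 56.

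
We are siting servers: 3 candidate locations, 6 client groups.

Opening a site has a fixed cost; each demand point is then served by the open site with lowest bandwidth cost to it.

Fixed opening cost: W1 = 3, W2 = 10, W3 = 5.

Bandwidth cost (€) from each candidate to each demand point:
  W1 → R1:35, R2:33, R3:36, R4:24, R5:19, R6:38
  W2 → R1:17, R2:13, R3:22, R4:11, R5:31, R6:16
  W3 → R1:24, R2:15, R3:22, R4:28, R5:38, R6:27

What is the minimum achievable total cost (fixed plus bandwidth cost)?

Open {W1, W2}: assign each demand point to its cheapest open site.
  R1→W2 17, R2→W2 13, R3→W2 22, R4→W2 11, R5→W1 19, R6→W2 16
  bandwidth cost 98, fixed 13 → total 111.
Compare {W1, W2, W3}: bandwidth cost 98 + fixed 18 = 116.
Compare {W2}: bandwidth cost 110 + fixed 10 = 120.
Compare {W2, W3}: bandwidth cost 110 + fixed 15 = 125.
All other subsets cost ≥ 116. Minimum total cost: 111.

111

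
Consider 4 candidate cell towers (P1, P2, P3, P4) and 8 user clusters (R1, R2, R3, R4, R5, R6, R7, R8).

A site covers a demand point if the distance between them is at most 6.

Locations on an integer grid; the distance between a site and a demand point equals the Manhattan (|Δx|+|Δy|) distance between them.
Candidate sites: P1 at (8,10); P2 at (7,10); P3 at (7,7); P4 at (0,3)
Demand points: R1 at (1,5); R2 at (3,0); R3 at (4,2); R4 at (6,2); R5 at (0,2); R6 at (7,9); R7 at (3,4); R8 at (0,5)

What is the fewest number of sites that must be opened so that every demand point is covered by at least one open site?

2

Coverage sets (demand points within 6 of each site):
  P1: {R6}
  P2: {R6}
  P3: {R4, R6}
  P4: {R1, R2, R3, R5, R7, R8}
No single site covers all 8 demand points.
But {P3, P4} covers everything, so the minimum is 2.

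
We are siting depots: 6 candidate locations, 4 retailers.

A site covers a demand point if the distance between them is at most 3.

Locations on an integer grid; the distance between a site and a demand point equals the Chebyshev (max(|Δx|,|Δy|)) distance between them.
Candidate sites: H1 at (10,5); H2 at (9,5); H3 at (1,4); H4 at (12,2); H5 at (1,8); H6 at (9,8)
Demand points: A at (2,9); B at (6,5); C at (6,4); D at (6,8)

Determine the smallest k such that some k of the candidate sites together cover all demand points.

Coverage sets (demand points within 3 of each site):
  H1: {}
  H2: {B, C, D}
  H3: {}
  H4: {}
  H5: {A}
  H6: {B, D}
No single site covers all 4 demand points.
But {H2, H5} covers everything, so the minimum is 2.

2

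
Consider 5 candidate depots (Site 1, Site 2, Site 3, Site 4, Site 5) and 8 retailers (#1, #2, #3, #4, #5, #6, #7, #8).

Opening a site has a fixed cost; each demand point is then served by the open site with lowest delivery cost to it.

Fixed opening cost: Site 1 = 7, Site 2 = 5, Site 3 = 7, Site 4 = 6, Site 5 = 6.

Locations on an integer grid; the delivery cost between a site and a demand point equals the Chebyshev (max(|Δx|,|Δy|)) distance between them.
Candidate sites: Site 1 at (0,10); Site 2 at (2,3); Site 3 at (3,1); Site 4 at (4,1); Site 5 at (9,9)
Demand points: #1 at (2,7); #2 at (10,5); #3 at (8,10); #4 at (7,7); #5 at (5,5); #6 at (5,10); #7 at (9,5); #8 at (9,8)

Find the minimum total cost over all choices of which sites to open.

33

Open {Site 5}: assign each demand point to its cheapest open site.
  #1→Site 5 7, #2→Site 5 4, #3→Site 5 1, #4→Site 5 2, #5→Site 5 4, #6→Site 5 4, #7→Site 5 4, #8→Site 5 1
  delivery cost 27, fixed 6 → total 33.
Compare {Site 2, Site 5}: delivery cost 23 + fixed 11 = 34.
Compare {Site 1, Site 5}: delivery cost 23 + fixed 13 = 36.
Compare {Site 4, Site 5}: delivery cost 26 + fixed 12 = 38.
All other subsets cost ≥ 34. Minimum total cost: 33.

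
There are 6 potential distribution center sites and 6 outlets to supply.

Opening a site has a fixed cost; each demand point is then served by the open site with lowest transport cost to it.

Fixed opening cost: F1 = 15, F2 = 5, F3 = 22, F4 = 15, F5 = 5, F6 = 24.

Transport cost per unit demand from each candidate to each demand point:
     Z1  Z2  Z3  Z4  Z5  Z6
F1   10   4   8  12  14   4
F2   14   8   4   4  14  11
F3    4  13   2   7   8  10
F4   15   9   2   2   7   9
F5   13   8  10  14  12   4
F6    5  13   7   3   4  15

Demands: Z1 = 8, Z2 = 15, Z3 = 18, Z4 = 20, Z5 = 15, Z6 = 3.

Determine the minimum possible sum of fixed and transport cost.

Open {F1, F4, F6}: assign each demand point to its cheapest open site.
  Z1→F6 8×5=40, Z2→F1 15×4=60, Z3→F4 18×2=36, Z4→F4 20×2=40, Z5→F6 15×4=60, Z6→F1 3×4=12
  transport cost 248, fixed 54 → total 302.
Compare {F1, F2, F4, F6}: transport cost 248 + fixed 59 = 307.
Compare {F1, F4, F5, F6}: transport cost 248 + fixed 59 = 307.
Compare {F1, F2, F4, F5, F6}: transport cost 248 + fixed 64 = 312.
All other subsets cost ≥ 307. Minimum total cost: 302.

302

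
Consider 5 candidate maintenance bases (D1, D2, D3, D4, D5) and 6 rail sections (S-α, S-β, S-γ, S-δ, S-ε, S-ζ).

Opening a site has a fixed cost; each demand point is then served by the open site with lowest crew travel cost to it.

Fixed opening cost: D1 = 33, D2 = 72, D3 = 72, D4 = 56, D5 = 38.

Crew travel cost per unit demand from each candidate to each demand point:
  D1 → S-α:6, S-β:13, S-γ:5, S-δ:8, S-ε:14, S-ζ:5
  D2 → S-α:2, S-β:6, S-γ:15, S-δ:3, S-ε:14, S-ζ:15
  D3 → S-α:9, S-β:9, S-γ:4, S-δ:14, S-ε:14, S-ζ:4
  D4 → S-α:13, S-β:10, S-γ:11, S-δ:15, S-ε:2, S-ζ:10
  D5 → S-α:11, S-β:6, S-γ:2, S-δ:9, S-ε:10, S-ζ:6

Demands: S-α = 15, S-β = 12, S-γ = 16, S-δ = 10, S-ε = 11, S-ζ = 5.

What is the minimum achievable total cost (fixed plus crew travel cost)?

382

Open {D2, D4, D5}: assign each demand point to its cheapest open site.
  S-α→D2 15×2=30, S-β→D2 12×6=72, S-γ→D5 16×2=32, S-δ→D2 10×3=30, S-ε→D4 11×2=22, S-ζ→D5 5×6=30
  crew travel cost 216, fixed 166 → total 382.
Compare {D1, D2, D4, D5}: crew travel cost 211 + fixed 199 = 410.
Compare {D2, D5}: crew travel cost 304 + fixed 110 = 414.
Compare {D1, D2, D4}: crew travel cost 259 + fixed 161 = 420.
All other subsets cost ≥ 410. Minimum total cost: 382.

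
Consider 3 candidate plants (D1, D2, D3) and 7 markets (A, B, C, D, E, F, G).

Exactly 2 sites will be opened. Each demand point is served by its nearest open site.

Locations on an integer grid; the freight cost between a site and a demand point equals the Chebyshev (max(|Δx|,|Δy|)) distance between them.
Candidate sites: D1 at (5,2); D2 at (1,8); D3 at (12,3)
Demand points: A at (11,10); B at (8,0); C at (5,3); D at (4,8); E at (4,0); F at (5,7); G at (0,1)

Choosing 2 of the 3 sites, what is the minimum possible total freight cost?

26

Open {D1, D2}.
  A→D1 8, B→D1 3, C→D1 1, D→D2 3, E→D1 2, F→D2 4, G→D1 5  ⇒ total 26.
Compare {D1, D3}: total 29.
Compare {D2, D3}: total 38.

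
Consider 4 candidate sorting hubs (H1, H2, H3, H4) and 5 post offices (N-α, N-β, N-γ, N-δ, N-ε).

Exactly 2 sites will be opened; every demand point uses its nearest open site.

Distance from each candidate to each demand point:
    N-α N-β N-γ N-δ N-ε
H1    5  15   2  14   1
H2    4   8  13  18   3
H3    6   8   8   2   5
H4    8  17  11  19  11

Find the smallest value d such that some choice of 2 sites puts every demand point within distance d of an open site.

8

Open {H1, H3}.
  Farthest demand point is N-β at distance 8 (to H3); all others are ≤ 8.
With {H2, H3} the worst case is 8.
With {H3, H4} the worst case is 8.
No size-2 selection achieves below 8.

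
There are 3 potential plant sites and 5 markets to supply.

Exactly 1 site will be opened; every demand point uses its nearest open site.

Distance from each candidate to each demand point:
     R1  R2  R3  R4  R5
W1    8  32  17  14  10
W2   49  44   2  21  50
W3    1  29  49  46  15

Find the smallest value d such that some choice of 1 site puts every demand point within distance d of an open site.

32

Open {W1}.
  Farthest demand point is R2 at distance 32 (to W1); all others are ≤ 32.
With {W3} the worst case is 49.
With {W2} the worst case is 50.
No size-1 selection achieves below 32.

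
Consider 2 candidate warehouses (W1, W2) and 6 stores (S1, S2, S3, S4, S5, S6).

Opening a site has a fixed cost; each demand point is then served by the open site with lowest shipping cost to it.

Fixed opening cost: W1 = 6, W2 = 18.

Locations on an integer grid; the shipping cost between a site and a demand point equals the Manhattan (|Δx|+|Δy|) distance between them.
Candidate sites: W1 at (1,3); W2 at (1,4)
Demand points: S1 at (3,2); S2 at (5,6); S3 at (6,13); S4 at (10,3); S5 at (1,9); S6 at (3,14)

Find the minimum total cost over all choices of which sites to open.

Open {W1}: assign each demand point to its cheapest open site.
  S1→W1 3, S2→W1 7, S3→W1 15, S4→W1 9, S5→W1 6, S6→W1 13
  shipping cost 53, fixed 6 → total 59.
Compare {W2}: shipping cost 51 + fixed 18 = 69.
Compare {W1, W2}: shipping cost 49 + fixed 24 = 73.

59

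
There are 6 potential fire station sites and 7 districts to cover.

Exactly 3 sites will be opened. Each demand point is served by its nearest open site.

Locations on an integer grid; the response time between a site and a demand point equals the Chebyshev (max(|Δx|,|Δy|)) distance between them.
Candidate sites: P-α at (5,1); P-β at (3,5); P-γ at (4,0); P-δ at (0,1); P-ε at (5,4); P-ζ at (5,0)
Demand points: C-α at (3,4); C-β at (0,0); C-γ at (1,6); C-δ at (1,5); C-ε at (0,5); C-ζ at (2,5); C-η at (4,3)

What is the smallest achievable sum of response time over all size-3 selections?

11

Open {P-β, P-δ, P-ε}.
  C-α→P-β 1, C-β→P-δ 1, C-γ→P-β 2, C-δ→P-β 2, C-ε→P-β 3, C-ζ→P-β 1, C-η→P-ε 1  ⇒ total 11.
Compare {P-α, P-β, P-δ}: total 12.
Compare {P-β, P-γ, P-δ}: total 12.
No size-3 selection does better; minimum is 11.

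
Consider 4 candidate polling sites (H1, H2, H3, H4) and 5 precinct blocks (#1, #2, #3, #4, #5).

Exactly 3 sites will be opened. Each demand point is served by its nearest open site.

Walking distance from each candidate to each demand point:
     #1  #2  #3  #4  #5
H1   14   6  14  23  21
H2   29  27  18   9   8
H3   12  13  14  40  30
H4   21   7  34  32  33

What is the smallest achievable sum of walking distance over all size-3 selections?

Open {H1, H2, H3}.
  #1→H3 12, #2→H1 6, #3→H1 14, #4→H2 9, #5→H2 8  ⇒ total 49.
Compare {H2, H3, H4}: total 50.
Compare {H1, H2, H4}: total 51.
No size-3 selection does better; minimum is 49.

49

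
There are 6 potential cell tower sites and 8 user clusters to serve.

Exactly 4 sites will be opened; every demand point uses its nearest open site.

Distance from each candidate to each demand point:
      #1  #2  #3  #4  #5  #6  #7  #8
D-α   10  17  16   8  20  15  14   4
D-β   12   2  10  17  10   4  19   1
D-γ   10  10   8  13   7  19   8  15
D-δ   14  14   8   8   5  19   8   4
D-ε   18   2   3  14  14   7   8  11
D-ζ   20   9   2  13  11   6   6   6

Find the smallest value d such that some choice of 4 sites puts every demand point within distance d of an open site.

10

Open {D-α, D-β, D-γ, D-δ}.
  Farthest demand point is #1 at distance 10 (to D-α); all others are ≤ 10.
With {D-α, D-β, D-γ, D-ε} the worst case is 10.
With {D-α, D-β, D-γ, D-ζ} the worst case is 10.
No size-4 selection achieves below 10.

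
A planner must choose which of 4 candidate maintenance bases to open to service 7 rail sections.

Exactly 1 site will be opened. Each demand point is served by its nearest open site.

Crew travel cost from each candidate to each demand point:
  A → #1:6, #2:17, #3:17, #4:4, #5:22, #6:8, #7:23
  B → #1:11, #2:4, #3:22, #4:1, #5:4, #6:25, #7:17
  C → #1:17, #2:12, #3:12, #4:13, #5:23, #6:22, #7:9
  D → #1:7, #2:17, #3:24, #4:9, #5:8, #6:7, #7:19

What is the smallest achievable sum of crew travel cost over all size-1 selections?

Open {B}.
  #1→B 11, #2→B 4, #3→B 22, #4→B 1, #5→B 4, #6→B 25, #7→B 17  ⇒ total 84.
Compare {D}: total 91.
Compare {A}: total 97.
No size-1 selection does better; minimum is 84.

84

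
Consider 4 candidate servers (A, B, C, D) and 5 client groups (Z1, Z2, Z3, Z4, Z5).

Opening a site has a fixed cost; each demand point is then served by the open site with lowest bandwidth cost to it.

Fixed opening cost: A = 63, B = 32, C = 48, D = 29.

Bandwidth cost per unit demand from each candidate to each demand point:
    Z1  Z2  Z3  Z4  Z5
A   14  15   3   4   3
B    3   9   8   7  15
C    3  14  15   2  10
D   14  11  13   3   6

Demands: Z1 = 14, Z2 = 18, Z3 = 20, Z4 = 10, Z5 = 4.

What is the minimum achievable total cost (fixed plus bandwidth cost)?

Open {A, B}: assign each demand point to its cheapest open site.
  Z1→B 14×3=42, Z2→B 18×9=162, Z3→A 20×3=60, Z4→A 10×4=40, Z5→A 4×3=12
  bandwidth cost 316, fixed 95 → total 411.
Compare {A, B, D}: bandwidth cost 306 + fixed 124 = 430.
Compare {A, B, C}: bandwidth cost 296 + fixed 143 = 439.
Compare {A, B, C, D}: bandwidth cost 296 + fixed 172 = 468.
All other subsets cost ≥ 430. Minimum total cost: 411.

411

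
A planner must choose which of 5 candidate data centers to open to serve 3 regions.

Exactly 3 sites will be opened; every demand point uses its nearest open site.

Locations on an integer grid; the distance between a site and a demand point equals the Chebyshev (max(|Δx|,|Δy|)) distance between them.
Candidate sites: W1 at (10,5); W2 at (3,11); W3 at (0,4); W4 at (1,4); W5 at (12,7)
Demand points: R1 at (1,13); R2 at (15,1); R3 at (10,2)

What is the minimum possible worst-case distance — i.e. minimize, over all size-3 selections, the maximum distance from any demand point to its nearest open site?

5

Open {W1, W2, W3}.
  Farthest demand point is R2 at distance 5 (to W1); all others are ≤ 5.
With {W1, W2, W4} the worst case is 5.
With {W1, W2, W5} the worst case is 5.
No size-3 selection achieves below 5.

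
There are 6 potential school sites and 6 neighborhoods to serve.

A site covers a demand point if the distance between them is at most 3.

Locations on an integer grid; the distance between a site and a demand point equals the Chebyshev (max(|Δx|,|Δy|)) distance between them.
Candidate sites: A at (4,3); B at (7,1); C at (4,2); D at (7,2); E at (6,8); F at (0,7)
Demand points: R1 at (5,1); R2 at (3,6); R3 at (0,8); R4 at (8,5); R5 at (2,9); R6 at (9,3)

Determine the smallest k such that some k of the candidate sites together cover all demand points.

Coverage sets (demand points within 3 of each site):
  A: {R1, R2}
  B: {R1, R6}
  C: {R1}
  D: {R1, R4, R6}
  E: {R2, R4}
  F: {R2, R3, R5}
No single site covers all 6 demand points.
But {D, F} covers everything, so the minimum is 2.

2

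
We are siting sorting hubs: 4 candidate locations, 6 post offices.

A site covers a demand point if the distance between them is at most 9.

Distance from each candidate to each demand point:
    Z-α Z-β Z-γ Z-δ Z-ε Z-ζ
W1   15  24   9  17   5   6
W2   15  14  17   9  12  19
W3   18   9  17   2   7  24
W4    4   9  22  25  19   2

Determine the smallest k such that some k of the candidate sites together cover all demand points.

Coverage sets (demand points within 9 of each site):
  W1: {Z-γ, Z-ε, Z-ζ}
  W2: {Z-δ}
  W3: {Z-β, Z-δ, Z-ε}
  W4: {Z-α, Z-β, Z-ζ}
No 2 sites suffice: every size-2 union leaves at least one demand point uncovered.
But {W1, W2, W4} covers everything, so the minimum is 3.

3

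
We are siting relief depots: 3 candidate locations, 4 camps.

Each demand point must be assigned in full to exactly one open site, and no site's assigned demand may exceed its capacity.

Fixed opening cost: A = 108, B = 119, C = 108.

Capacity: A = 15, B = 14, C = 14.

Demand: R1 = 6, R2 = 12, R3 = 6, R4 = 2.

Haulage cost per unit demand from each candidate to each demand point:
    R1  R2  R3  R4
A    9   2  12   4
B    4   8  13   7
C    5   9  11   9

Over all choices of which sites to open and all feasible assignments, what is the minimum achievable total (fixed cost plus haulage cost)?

344

Open {A, C}; cheapest assignment that respects the capacities:
  A (cap 15, load 14): R2, R4 — cost 12×2 + 2×4 = 32
  C (cap 14, load 12): R1, R3 — cost 6×5 + 6×11 = 96
  Shipping 128, fixed 216 → total 344.
  Any other capacity-feasible assignment to {A, C} ships for at least 128.
Compare {A, B}: its best feasible assignment gives total 361.
Compare {B, C}: its best feasible assignment gives total 433.
Every other set of open sites that can feasibly serve all demand totals ≥ 361 even under its best assignment. Minimum: 344.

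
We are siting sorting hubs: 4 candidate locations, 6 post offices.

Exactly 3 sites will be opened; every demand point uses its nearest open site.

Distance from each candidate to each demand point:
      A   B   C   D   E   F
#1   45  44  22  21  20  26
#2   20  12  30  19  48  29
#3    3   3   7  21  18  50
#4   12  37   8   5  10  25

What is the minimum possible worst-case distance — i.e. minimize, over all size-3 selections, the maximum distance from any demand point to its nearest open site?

25

Open {#1, #2, #4}.
  Farthest demand point is F at distance 25 (to #4); all others are ≤ 25.
With {#1, #3, #4} the worst case is 25.
With {#2, #3, #4} the worst case is 25.
No size-3 selection achieves below 25.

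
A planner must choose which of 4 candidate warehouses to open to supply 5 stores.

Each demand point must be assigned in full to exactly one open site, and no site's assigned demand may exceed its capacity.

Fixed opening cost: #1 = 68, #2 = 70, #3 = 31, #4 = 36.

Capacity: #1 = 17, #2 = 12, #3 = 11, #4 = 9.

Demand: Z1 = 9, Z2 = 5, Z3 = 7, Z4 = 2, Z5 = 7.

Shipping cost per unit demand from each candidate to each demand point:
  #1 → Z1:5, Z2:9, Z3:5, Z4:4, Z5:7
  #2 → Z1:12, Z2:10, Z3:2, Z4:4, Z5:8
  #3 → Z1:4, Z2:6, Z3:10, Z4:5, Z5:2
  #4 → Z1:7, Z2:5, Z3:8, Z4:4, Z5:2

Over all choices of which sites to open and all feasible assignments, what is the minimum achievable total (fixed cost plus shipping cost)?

Open {#2, #3, #4}; cheapest assignment that respects the capacities:
  #2 (cap 12, load 12): Z2, Z3 — cost 5×10 + 7×2 = 64
  #3 (cap 11, load 9): Z1 — cost 9×4 = 36
  #4 (cap 9, load 9): Z4, Z5 — cost 2×4 + 7×2 = 22
  Shipping 122, fixed 137 → total 259.
  Any other capacity-feasible assignment to {#2, #3, #4} ships for at least 122.
Compare {#1, #3, #4}: its best feasible assignment gives total 262.
Compare {#1, #2, #3}: its best feasible assignment gives total 295.
Every other set of open sites that can feasibly serve all demand totals ≥ 262 even under its best assignment. Minimum: 259.

259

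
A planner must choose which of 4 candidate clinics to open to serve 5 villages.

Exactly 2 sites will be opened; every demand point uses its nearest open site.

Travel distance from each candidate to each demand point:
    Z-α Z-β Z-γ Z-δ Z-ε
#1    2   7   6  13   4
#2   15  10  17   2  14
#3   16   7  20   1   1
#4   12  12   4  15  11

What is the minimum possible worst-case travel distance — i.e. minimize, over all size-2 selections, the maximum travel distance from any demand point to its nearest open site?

7

Open {#1, #2}.
  Farthest demand point is Z-β at travel distance 7 (to #1); all others are ≤ 7.
With {#1, #3} the worst case is 7.
With {#2, #4} the worst case is 12.
No size-2 selection achieves below 7.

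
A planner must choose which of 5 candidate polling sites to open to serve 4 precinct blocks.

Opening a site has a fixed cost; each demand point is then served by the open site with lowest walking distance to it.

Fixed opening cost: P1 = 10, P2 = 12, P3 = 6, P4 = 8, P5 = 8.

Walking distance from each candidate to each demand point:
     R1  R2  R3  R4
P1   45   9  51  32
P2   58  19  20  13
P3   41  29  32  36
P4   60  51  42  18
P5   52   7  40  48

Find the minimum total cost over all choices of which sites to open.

Open {P2, P3, P5}: assign each demand point to its cheapest open site.
  R1→P3 41, R2→P5 7, R3→P2 20, R4→P2 13
  walking distance 81, fixed 26 → total 107.
Compare {P1, P2}: walking distance 87 + fixed 22 = 109.
Compare {P2, P3}: walking distance 93 + fixed 18 = 111.
Compare {P1, P2, P3}: walking distance 83 + fixed 28 = 111.
All other subsets cost ≥ 109. Minimum total cost: 107.

107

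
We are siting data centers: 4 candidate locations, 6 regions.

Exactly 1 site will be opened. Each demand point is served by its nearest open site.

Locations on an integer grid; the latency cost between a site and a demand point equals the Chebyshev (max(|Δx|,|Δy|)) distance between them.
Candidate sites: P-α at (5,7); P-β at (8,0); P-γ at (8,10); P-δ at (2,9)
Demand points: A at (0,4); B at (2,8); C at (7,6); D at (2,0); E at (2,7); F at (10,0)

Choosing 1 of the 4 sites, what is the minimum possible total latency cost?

27

Open {P-α}.
  A→P-α 5, B→P-α 3, C→P-α 2, D→P-α 7, E→P-α 3, F→P-α 7  ⇒ total 27.
Compare {P-δ}: total 31.
Compare {P-β}: total 37.
No size-1 selection does better; minimum is 27.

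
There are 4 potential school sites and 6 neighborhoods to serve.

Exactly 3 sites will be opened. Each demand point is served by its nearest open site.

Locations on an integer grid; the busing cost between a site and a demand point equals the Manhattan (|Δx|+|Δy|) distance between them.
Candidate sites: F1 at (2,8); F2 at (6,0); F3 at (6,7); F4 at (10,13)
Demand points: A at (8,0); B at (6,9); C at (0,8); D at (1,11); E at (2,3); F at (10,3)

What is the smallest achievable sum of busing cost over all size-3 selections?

22

Open {F1, F2, F3}.
  A→F2 2, B→F3 2, C→F1 2, D→F1 4, E→F1 5, F→F2 7  ⇒ total 22.
Compare {F1, F2, F4}: total 25.
Compare {F1, F3, F4}: total 30.
No size-3 selection does better; minimum is 22.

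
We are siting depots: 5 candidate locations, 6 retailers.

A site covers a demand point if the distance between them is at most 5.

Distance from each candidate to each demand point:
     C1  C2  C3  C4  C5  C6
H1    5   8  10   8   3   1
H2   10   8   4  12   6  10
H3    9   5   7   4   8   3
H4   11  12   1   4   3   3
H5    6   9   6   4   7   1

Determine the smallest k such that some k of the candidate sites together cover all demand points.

Coverage sets (demand points within 5 of each site):
  H1: {C1, C5, C6}
  H2: {C3}
  H3: {C2, C4, C6}
  H4: {C3, C4, C5, C6}
  H5: {C4, C6}
No 2 sites suffice: every size-2 union leaves at least one demand point uncovered.
But {H1, H2, H3} covers everything, so the minimum is 3.

3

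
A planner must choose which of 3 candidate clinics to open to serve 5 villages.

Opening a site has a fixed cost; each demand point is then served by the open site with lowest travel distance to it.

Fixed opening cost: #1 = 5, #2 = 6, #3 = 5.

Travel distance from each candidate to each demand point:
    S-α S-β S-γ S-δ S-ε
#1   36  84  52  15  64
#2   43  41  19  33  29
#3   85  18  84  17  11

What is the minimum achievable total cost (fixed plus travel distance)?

115

Open {#1, #2, #3}: assign each demand point to its cheapest open site.
  S-α→#1 36, S-β→#3 18, S-γ→#2 19, S-δ→#1 15, S-ε→#3 11
  travel distance 99, fixed 16 → total 115.
Compare {#2, #3}: travel distance 108 + fixed 11 = 119.
Compare {#1, #3}: travel distance 132 + fixed 10 = 142.
Compare {#1, #2}: travel distance 140 + fixed 11 = 151.
All other subsets cost ≥ 119. Minimum total cost: 115.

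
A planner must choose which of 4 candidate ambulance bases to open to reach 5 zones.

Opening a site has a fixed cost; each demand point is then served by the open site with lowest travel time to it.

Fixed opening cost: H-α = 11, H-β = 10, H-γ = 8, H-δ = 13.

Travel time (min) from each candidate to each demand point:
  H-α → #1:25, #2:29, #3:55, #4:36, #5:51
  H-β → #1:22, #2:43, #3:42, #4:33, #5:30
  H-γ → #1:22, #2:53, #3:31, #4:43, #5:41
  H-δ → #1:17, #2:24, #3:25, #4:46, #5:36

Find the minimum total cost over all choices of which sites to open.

152

Open {H-β, H-δ}: assign each demand point to its cheapest open site.
  #1→H-δ 17, #2→H-δ 24, #3→H-δ 25, #4→H-β 33, #5→H-β 30
  travel time 129, fixed 23 → total 152.
Compare {H-β, H-γ, H-δ}: travel time 129 + fixed 31 = 160.
Compare {H-δ}: travel time 148 + fixed 13 = 161.
Compare {H-α, H-δ}: travel time 138 + fixed 24 = 162.
All other subsets cost ≥ 160. Minimum total cost: 152.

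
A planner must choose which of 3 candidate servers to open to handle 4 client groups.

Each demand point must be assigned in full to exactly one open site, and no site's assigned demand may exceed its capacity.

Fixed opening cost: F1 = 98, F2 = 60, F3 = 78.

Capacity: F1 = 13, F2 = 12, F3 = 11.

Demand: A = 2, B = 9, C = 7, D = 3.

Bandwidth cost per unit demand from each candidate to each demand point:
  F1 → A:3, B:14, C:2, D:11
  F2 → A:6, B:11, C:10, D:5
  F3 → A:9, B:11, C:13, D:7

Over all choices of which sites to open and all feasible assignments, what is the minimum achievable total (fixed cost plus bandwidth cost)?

292

Open {F1, F2}; cheapest assignment that respects the capacities:
  F1 (cap 13, load 9): A, C — cost 2×3 + 7×2 = 20
  F2 (cap 12, load 12): B, D — cost 9×11 + 3×5 = 114
  Shipping 134, fixed 158 → total 292.
  Any other capacity-feasible assignment to {F1, F2} ships for at least 134.
Compare {F1, F3}: its best feasible assignment gives total 328.
Compare {F2, F3}: its best feasible assignment gives total 334.
Every other set of open sites that can feasibly serve all demand totals ≥ 328 even under its best assignment. Minimum: 292.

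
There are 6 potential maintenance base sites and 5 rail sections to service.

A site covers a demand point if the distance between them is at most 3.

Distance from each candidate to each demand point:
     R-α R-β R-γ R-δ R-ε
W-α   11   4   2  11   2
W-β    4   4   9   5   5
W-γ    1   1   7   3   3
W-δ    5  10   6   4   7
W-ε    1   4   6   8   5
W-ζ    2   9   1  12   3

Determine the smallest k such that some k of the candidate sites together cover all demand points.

Coverage sets (demand points within 3 of each site):
  W-α: {R-γ, R-ε}
  W-β: {}
  W-γ: {R-α, R-β, R-δ, R-ε}
  W-δ: {}
  W-ε: {R-α}
  W-ζ: {R-α, R-γ, R-ε}
No single site covers all 5 demand points.
But {W-α, W-γ} covers everything, so the minimum is 2.

2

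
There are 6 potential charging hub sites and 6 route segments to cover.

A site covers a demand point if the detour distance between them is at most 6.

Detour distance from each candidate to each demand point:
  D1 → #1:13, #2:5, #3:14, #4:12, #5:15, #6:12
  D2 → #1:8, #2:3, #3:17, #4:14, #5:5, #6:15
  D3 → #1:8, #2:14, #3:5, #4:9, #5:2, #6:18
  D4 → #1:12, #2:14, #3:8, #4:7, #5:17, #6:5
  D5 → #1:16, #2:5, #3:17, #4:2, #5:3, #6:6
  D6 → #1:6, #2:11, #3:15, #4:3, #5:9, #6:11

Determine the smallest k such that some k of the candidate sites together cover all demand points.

Coverage sets (demand points within 6 of each site):
  D1: {#2}
  D2: {#2, #5}
  D3: {#3, #5}
  D4: {#6}
  D5: {#2, #4, #5, #6}
  D6: {#1, #4}
No 2 sites suffice: every size-2 union leaves at least one demand point uncovered.
But {D3, D5, D6} covers everything, so the minimum is 3.

3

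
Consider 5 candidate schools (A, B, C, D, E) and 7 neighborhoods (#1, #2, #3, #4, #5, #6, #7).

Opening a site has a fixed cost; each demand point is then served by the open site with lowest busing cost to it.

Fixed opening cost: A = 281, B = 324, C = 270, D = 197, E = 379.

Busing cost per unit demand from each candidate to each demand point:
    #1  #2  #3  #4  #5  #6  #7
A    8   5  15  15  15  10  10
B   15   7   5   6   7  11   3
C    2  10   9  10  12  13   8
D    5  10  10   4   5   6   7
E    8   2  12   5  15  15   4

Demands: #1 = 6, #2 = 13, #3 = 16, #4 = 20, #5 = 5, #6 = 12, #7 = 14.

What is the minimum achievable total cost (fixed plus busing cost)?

Open {D}: assign each demand point to its cheapest open site.
  #1→D 6×5=30, #2→D 13×10=130, #3→D 16×10=160, #4→D 20×4=80, #5→D 5×5=25, #6→D 12×6=72, #7→D 14×7=98
  busing cost 595, fixed 197 → total 792.
Compare {B}: busing cost 590 + fixed 324 = 914.
Compare {B, D}: busing cost 420 + fixed 521 = 941.
Compare {A, D}: busing cost 530 + fixed 478 = 1008.
All other subsets cost ≥ 914. Minimum total cost: 792.

792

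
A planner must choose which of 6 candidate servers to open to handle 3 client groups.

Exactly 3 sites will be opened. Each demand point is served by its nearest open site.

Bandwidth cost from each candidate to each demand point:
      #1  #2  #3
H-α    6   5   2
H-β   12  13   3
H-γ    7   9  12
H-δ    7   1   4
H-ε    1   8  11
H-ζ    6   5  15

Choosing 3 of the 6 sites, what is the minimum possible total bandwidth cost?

4

Open {H-α, H-δ, H-ε}.
  #1→H-ε 1, #2→H-δ 1, #3→H-α 2  ⇒ total 4.
Compare {H-β, H-δ, H-ε}: total 5.
Compare {H-γ, H-δ, H-ε}: total 6.
No size-3 selection does better; minimum is 4.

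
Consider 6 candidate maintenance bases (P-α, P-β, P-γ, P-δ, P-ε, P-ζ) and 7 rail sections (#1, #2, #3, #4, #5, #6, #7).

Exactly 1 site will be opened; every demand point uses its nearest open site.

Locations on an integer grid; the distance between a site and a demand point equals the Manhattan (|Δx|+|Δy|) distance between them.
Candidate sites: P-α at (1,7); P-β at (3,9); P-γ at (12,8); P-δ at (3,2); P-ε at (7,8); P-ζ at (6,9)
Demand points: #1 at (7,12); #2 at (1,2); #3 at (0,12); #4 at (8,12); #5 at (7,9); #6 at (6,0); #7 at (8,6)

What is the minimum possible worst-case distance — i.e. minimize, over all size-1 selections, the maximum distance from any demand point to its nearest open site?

Open {P-α}.
  Farthest demand point is #4 at distance 12 (to P-α); all others are ≤ 12.
With {P-β} the worst case is 12.
With {P-ε} the worst case is 12.
No size-1 selection achieves below 12.

12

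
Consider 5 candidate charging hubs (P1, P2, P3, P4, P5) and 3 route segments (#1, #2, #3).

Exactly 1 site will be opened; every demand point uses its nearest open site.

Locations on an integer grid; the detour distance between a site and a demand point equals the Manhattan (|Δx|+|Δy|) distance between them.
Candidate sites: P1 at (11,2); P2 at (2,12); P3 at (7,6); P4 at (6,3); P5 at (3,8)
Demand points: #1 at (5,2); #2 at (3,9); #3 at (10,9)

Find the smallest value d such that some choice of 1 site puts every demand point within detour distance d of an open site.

7

Open {P3}.
  Farthest demand point is #2 at detour distance 7 (to P3); all others are ≤ 7.
With {P5} the worst case is 8.
With {P4} the worst case is 10.
No size-1 selection achieves below 7.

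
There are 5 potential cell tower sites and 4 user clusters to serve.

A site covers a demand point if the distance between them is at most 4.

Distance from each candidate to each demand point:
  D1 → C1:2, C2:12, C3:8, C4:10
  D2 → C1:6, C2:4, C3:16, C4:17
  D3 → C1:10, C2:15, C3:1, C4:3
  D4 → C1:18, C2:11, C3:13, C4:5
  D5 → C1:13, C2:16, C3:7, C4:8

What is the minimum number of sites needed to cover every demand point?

Coverage sets (demand points within 4 of each site):
  D1: {C1}
  D2: {C2}
  D3: {C3, C4}
  D4: {}
  D5: {}
No 2 sites suffice: every size-2 union leaves at least one demand point uncovered.
But {D1, D2, D3} covers everything, so the minimum is 3.

3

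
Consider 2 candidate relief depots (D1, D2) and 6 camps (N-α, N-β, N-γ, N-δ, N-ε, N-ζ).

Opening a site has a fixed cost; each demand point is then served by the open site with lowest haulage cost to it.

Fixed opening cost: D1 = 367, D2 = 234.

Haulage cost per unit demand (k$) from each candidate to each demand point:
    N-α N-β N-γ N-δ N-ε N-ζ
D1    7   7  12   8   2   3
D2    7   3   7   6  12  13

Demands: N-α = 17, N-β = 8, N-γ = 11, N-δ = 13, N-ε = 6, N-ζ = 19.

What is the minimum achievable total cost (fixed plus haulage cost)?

847

Open {D1}: assign each demand point to its cheapest open site.
  N-α→D1 17×7=119, N-β→D1 8×7=56, N-γ→D1 11×12=132, N-δ→D1 13×8=104, N-ε→D1 6×2=12, N-ζ→D1 19×3=57
  haulage cost 480, fixed 367 → total 847.
Compare {D2}: haulage cost 617 + fixed 234 = 851.
Compare {D1, D2}: haulage cost 367 + fixed 601 = 968.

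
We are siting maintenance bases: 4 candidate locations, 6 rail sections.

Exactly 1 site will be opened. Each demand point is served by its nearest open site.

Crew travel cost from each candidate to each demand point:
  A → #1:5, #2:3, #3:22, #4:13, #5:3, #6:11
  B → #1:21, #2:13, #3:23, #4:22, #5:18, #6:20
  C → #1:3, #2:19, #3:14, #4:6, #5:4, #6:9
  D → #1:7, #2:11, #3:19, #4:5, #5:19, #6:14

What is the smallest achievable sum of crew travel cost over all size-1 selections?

Open {C}.
  #1→C 3, #2→C 19, #3→C 14, #4→C 6, #5→C 4, #6→C 9  ⇒ total 55.
Compare {A}: total 57.
Compare {D}: total 75.
No size-1 selection does better; minimum is 55.

55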